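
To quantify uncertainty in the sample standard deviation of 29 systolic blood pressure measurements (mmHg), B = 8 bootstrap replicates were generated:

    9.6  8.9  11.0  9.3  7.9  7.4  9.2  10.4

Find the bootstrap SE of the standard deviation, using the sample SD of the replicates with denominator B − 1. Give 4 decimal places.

Bootstrap SE is the standard deviation of the 8 replicate standard deviations.
Mean of replicates: (9.6 + 8.9 + 11.0 + 9.3 + 7.9 + 7.4 + 9.2 + 10.4) / 8 = 73.70000 / 8 = 9.21250
Sum of squared deviations: (+0.38750)² + (−0.31250)² + (+1.78750)² + (+0.08750)² + (−1.31250)² + (−1.81250)² + (−0.01250)² + (+1.18750)² = 9.86875
Variance = 9.86875 / 7 = 1.40982
SE* = √1.40982

SE* = 1.1874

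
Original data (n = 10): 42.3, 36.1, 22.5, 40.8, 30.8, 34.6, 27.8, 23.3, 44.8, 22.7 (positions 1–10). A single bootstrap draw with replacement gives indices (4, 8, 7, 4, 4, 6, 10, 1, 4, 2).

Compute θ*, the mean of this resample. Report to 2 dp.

Resample values: 40.8, 23.3, 27.8, 40.8, 40.8, 34.6, 22.7, 42.3, 40.8, 36.1.
Mean = (40.8 + 23.3 + 27.8 + 40.8 + 40.8 + 34.6 + 22.7 + 42.3 + 40.8 + 36.1) / 10 = 350.00 / 10 = 35.00

θ* = 35.00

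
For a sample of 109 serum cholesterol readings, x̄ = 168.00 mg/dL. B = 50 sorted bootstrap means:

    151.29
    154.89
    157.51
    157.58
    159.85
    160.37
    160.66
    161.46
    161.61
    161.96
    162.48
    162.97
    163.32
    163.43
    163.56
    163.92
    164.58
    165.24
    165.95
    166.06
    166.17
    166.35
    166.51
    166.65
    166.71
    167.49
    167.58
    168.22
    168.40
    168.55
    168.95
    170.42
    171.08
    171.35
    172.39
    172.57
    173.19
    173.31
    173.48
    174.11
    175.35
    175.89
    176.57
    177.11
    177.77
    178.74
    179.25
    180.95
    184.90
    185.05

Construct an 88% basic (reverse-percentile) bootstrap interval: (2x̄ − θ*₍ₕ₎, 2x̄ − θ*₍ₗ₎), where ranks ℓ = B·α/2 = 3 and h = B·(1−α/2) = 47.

Percentile endpoints at ranks 3 and 47: θ*₍3₎ = 157.51, θ*₍47₎ = 179.25.
Basic interval reflects these around x̄:
  lower = 2 × 168.00 − 179.25 = 156.75
  upper = 2 × 168.00 − 157.51 = 178.49

(156.75, 178.49)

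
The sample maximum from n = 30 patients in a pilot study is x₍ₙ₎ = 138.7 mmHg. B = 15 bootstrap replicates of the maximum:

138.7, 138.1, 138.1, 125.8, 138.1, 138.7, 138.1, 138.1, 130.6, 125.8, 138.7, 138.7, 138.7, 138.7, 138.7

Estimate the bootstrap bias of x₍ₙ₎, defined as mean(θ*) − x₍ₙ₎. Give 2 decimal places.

bias = −2.46

mean(θ*) = (138.7 + 138.1 + 138.1 + 125.8 + 138.1 + 138.7 + 138.1 + 138.1 + 130.6 + 125.8 + 138.7 + 138.7 + 138.7 + 138.7 + 138.7) / 15 = 136.240
bias = 136.240 − 138.7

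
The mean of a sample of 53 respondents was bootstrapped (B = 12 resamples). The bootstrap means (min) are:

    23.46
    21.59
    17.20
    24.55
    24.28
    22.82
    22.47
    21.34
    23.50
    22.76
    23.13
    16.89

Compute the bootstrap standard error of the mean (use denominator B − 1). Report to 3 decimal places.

SE* = 2.497

Bootstrap SE is the standard deviation of the 12 replicate means.
Mean of replicates: (23.46 + 21.59 + 17.20 + 24.55 + 24.28 + 22.82 + 22.47 + 21.34 + 23.50 + 22.76 + 23.13 + 16.89) / 12 = 263.9900 / 12 = 21.9992
Sum of squared deviations: (+1.4608)² + (−0.4092)² + (−4.7992)² + (+2.5508)² + (+2.2808)² + (+0.8208)² + (+0.4708)² + (−0.6592)² + (+1.5008)² + (+0.7608)² + (+1.1308)² + (−5.1092)² = 68.5861
Variance = 68.5861 / 11 = 6.2351
SE* = √6.2351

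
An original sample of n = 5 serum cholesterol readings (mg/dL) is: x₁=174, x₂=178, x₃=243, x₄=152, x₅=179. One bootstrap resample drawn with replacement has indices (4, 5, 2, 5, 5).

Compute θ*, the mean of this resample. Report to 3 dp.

θ* = 173.400

Resample values: 152, 179, 178, 179, 179.
Mean = (152 + 179 + 178 + 179 + 179) / 5 = 867.0 / 5 = 173.400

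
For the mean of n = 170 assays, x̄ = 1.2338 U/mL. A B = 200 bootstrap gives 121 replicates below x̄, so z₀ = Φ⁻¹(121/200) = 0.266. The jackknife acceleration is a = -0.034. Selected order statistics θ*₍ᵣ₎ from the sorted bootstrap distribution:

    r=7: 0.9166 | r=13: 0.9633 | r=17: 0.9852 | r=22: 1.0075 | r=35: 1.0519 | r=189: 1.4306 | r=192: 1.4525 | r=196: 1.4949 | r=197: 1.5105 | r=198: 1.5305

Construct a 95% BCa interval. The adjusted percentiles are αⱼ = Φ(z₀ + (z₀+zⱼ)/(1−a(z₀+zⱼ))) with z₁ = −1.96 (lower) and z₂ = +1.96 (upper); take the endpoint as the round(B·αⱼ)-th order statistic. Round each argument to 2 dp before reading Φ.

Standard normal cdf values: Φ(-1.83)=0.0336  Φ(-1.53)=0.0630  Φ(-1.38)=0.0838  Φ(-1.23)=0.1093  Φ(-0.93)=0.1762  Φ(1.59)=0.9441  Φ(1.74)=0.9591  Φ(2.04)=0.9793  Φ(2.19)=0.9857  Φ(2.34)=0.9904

Lower: z₀ + z₁ = 0.266 + (-1.960) = -1.694; 1 − a(z₀+z₁) = 1 − (-0.034)(-1.694) = 0.9424; argument = 0.266 + (-1.694)/0.9424 = -1.5315 → -1.53.
α₁ = Φ(-1.53) = 0.0630; rank = round(200 × 0.0630) = 13; θ*₍13₎ = 0.9633.
Upper: z₀ + z₂ = 2.226; 1 − a(z₀+z₂) = 1.0757; argument = 2.3354 → 2.34; α₂ = 0.9904; rank = 198; θ*₍198₎ = 1.5305.

(0.9633, 1.5305)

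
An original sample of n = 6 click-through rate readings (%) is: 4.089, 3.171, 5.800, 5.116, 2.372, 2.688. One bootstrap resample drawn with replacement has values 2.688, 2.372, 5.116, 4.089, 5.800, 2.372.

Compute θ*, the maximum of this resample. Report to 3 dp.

θ* = 5.800

Maximum = 5.800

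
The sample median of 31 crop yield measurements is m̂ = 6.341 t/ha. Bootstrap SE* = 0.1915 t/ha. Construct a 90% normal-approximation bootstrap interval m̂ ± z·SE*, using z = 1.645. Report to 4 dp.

Margin = 1.645 × 0.1915 = 0.31502
Interval: 6.341 ± 0.31502

(6.0260, 6.6560)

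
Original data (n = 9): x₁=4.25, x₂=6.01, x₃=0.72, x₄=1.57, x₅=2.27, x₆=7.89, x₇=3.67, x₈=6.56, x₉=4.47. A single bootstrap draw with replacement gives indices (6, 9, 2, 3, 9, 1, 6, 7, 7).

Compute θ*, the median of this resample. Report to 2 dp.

θ* = 4.47

Resample values: 7.89, 4.47, 6.01, 0.72, 4.47, 4.25, 7.89, 3.67, 3.67.
Sorted: 0.72, 3.67, 3.67, 4.25, 4.47, 4.47, 6.01, 7.89, 7.89
Median = middle value = 4.47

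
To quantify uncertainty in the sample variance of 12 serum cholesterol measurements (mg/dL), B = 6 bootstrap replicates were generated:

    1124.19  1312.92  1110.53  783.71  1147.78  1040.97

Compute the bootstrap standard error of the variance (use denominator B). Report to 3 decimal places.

SE* = 158.521

Bootstrap SE is the standard deviation of the 6 replicate variances.
Mean of replicates: (1124.19 + 1312.92 + 1110.53 + 783.71 + 1147.78 + 1040.97) / 6 = 6520.1000 / 6 = 1086.6833
Sum of squared deviations: (+37.5067)² + (+226.2367)² + (+23.8467)² + (−302.9733)² + (+61.0967)² + (−45.7133)² = 150773.7951
Variance = 150773.7951 / 6 = 25128.9659
SE* = √25128.9659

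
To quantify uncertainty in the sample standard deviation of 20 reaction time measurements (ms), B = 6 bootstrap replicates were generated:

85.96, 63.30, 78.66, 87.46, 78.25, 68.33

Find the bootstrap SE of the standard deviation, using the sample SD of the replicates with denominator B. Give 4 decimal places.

Bootstrap SE is the standard deviation of the 6 replicate standard deviations.
Mean of replicates: (85.96 + 63.30 + 78.66 + 87.46 + 78.25 + 68.33) / 6 = 461.96000 / 6 = 76.99333
Sum of squared deviations: (+8.96667)² + (−13.69333)² + (+1.66667)² + (+10.46667)² + (+1.25667)² + (−8.66333)² = 456.86993
Variance = 456.86993 / 6 = 76.14499
SE* = √76.14499

SE* = 8.7261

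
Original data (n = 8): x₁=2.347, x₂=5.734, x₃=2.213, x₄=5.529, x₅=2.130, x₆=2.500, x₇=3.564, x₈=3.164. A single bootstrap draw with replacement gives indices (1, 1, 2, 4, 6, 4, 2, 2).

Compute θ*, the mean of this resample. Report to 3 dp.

Resample values: 2.347, 2.347, 5.734, 5.529, 2.500, 5.529, 5.734, 5.734.
Mean = (2.347 + 2.347 + 5.734 + 5.529 + 2.500 + 5.529 + 5.734 + 5.734) / 8 = 35.4540 / 8 = 4.432

θ* = 4.432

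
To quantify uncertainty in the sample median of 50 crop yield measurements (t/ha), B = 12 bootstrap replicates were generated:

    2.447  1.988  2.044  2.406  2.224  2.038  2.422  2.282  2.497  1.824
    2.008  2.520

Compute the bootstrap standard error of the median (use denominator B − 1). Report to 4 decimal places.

Bootstrap SE is the standard deviation of the 12 replicate medians.
Mean of replicates: (2.447 + 1.988 + 2.044 + 2.406 + 2.224 + 2.038 + 2.422 + 2.282 + 2.497 + 1.824 + 2.008 + 2.520) / 12 = 26.70000 / 12 = 2.22500
Sum of squared deviations: (+0.22200)² + (−0.23700)² + (−0.18100)² + (+0.18100)² + (−0.00100)² + (−0.18700)² + (+0.19700)² + (+0.05700)² + (+0.27200)² + (−0.40100)² + (−0.21700)² + (+0.29500)² = 0.61690
Variance = 0.61690 / 11 = 0.05608
SE* = √0.05608

SE* = 0.2368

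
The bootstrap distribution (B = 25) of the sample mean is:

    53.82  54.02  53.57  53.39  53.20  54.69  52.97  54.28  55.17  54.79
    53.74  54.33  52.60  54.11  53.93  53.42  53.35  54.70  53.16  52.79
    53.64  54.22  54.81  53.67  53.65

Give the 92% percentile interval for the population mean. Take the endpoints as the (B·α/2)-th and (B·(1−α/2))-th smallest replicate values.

(52.60, 54.81)

Sorted replicates: 52.60, 52.79, 52.97, 53.16, 53.20, 53.35, 53.39, 53.42, 53.57, 53.64, 53.65, 53.67, 53.74, 53.82, 53.93, 54.02, 54.11, 54.22, 54.28, 54.33, 54.69, 54.70, 54.79, 54.81, 55.17
α = 0.08; lower rank = 25 × 0.040 = 1; upper rank = 25 × 0.960 = 24.
The 1st smallest replicate is 52.60; the 24th is 54.81.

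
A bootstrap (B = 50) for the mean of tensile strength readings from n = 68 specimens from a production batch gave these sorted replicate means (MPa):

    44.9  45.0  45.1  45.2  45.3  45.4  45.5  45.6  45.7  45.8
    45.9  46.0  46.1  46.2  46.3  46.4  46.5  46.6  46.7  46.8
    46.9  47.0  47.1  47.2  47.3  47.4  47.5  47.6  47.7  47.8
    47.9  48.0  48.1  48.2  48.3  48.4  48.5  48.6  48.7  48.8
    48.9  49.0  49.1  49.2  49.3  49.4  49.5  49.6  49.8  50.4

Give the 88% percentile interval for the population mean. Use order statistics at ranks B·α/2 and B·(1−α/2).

(45.1, 49.5)

α = 0.12; lower rank = 50 × 0.060 = 3; upper rank = 50 × 0.940 = 47.
The 3rd smallest replicate is 45.1; the 47th is 49.5.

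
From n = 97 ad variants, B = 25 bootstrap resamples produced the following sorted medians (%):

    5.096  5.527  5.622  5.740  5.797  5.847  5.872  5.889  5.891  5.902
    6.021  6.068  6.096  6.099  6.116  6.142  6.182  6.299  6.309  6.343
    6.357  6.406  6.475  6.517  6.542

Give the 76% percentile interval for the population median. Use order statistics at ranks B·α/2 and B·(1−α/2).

α = 0.24; lower rank = 25 × 0.120 = 3; upper rank = 25 × 0.880 = 22.
The 3rd smallest replicate is 5.622; the 22nd is 6.406.

(5.622, 6.406)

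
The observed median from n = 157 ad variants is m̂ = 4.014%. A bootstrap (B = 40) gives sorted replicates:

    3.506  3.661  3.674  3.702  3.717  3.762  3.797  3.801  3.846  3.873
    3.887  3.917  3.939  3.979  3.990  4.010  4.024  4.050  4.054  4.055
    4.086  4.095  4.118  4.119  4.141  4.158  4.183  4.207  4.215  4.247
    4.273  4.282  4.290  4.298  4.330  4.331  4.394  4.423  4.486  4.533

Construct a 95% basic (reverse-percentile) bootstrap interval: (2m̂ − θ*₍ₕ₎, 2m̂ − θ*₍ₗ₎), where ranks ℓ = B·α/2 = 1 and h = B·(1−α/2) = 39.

Percentile endpoints at ranks 1 and 39: θ*₍1₎ = 3.506, θ*₍39₎ = 4.486.
Basic interval reflects these around m̂:
  lower = 2 × 4.014 − 4.486 = 3.542
  upper = 2 × 4.014 − 3.506 = 4.522

(3.542, 4.522)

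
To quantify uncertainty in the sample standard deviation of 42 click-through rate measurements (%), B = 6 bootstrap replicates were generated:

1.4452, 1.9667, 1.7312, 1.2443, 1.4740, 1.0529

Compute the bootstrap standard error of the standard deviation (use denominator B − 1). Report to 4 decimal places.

Bootstrap SE is the standard deviation of the 6 replicate standard deviations.
Mean of replicates: (1.4452 + 1.9667 + 1.7312 + 1.2443 + 1.4740 + 1.0529) / 6 = 8.91430 / 6 = 1.48572
Sum of squared deviations: (−0.04052)² + (+0.48098)² + (+0.24548)² + (−0.24142)² + (−0.01172)² + (−0.43282)² = 0.53900
Variance = 0.53900 / 5 = 0.10780
SE* = √0.10780

SE* = 0.3283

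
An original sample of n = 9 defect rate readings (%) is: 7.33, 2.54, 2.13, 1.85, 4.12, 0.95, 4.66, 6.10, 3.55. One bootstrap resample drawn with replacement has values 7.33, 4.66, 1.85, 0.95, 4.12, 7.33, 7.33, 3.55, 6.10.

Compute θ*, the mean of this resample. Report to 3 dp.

Mean = (7.33 + 4.66 + 1.85 + 0.95 + 4.12 + 7.33 + 7.33 + 3.55 + 6.10) / 9 = 43.220 / 9 = 4.802

θ* = 4.802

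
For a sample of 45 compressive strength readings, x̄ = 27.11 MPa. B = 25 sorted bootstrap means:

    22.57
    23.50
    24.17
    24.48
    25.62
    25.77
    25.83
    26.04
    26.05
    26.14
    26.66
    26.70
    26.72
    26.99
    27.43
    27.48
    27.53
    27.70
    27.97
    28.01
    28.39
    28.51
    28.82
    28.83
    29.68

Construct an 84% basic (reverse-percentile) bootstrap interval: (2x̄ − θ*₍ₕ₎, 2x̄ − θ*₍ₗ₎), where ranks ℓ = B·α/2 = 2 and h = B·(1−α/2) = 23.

(25.40, 30.72)

Percentile endpoints at ranks 2 and 23: θ*₍2₎ = 23.50, θ*₍23₎ = 28.82.
Basic interval reflects these around x̄:
  lower = 2 × 27.11 − 28.82 = 25.40
  upper = 2 × 27.11 − 23.50 = 30.72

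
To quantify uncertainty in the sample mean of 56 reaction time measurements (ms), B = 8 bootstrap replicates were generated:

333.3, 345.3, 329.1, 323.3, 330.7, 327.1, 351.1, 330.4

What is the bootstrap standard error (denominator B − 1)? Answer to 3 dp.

Bootstrap SE is the standard deviation of the 8 replicate means.
Mean of replicates: (333.3 + 345.3 + 329.1 + 323.3 + 330.7 + 327.1 + 351.1 + 330.4) / 8 = 2670.3000 / 8 = 333.7875
Sum of squared deviations: (−0.4875)² + (+11.5125)² + (−4.6875)² + (−10.4875)² + (−3.0875)² + (−6.6875)² + (+17.3125)² + (−3.3875)² = 630.1888
Variance = 630.1888 / 7 = 90.0270
SE* = √90.0270

SE* = 9.488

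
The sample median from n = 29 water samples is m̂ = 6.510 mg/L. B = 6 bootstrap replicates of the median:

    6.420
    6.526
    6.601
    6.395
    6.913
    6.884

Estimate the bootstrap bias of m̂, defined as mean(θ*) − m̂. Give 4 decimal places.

bias = +0.1132

mean(θ*) = (6.420 + 6.526 + 6.601 + 6.395 + 6.913 + 6.884) / 6 = 6.62317
bias = 6.62317 − 6.510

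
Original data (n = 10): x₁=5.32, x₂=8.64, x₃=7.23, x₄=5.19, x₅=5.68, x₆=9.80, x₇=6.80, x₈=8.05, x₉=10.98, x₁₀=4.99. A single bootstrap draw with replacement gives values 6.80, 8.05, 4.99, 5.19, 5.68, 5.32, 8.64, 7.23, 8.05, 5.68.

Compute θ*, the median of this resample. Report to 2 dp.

θ* = 6.24

Sorted: 4.99, 5.19, 5.32, 5.68, 5.68, 6.80, 7.23, 8.05, 8.05, 8.64
Median = average of the two middle values = 6.24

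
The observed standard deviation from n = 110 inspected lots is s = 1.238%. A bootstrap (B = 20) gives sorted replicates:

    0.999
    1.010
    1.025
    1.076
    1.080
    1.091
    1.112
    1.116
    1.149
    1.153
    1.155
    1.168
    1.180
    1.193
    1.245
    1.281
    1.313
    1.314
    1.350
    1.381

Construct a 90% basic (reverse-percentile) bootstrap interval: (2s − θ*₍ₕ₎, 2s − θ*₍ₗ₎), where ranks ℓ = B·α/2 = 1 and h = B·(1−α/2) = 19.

(1.126, 1.477)

Percentile endpoints at ranks 1 and 19: θ*₍1₎ = 0.999, θ*₍19₎ = 1.350.
Basic interval reflects these around s:
  lower = 2 × 1.238 − 1.350 = 1.126
  upper = 2 × 1.238 − 0.999 = 1.477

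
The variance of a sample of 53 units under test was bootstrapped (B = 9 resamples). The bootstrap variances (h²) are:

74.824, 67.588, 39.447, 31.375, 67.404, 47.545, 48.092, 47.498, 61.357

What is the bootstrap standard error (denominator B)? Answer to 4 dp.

SE* = 13.7215

Bootstrap SE is the standard deviation of the 9 replicate variances.
Mean of replicates: (74.824 + 67.588 + 39.447 + 31.375 + 67.404 + 47.545 + 48.092 + 47.498 + 61.357) / 9 = 485.13000 / 9 = 53.90333
Sum of squared deviations: (+20.92067)² + (+13.68467)² + (−14.45633)² + (−22.52833)² + (+13.50067)² + (−6.35833)² + (−5.81133)² + (−6.40533)² + (+7.45367)² = 1694.50921
Variance = 1694.50921 / 9 = 188.27880
SE* = √188.27880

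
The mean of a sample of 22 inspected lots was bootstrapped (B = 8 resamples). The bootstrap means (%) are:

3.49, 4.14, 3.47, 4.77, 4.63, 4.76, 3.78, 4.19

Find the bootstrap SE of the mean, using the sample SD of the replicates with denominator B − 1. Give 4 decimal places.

Bootstrap SE is the standard deviation of the 8 replicate means.
Mean of replicates: (3.49 + 4.14 + 3.47 + 4.77 + 4.63 + 4.76 + 3.78 + 4.19) / 8 = 33.23000 / 8 = 4.15375
Sum of squared deviations: (−0.66375)² + (−0.01375)² + (−0.68375)² + (+0.61625)² + (+0.47625)² + (+0.60625)² + (−0.37375)² + (+0.03625)² = 2.02339
Variance = 2.02339 / 7 = 0.28906
SE* = √0.28906

SE* = 0.5376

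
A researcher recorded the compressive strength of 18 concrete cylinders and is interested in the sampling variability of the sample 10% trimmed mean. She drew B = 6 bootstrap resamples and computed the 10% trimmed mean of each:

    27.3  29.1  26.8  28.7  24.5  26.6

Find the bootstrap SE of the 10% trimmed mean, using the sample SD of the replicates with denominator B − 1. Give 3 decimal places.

Bootstrap SE is the standard deviation of the 6 replicate 10% trimmed means.
Mean of replicates: (27.3 + 29.1 + 26.8 + 28.7 + 24.5 + 26.6) / 6 = 163.0000 / 6 = 27.1667
Sum of squared deviations: (+0.1333)² + (+1.9333)² + (−0.3667)² + (+1.5333)² + (−2.6667)² + (−0.5667)² = 13.6733
Variance = 13.6733 / 5 = 2.7347
SE* = √2.7347

SE* = 1.654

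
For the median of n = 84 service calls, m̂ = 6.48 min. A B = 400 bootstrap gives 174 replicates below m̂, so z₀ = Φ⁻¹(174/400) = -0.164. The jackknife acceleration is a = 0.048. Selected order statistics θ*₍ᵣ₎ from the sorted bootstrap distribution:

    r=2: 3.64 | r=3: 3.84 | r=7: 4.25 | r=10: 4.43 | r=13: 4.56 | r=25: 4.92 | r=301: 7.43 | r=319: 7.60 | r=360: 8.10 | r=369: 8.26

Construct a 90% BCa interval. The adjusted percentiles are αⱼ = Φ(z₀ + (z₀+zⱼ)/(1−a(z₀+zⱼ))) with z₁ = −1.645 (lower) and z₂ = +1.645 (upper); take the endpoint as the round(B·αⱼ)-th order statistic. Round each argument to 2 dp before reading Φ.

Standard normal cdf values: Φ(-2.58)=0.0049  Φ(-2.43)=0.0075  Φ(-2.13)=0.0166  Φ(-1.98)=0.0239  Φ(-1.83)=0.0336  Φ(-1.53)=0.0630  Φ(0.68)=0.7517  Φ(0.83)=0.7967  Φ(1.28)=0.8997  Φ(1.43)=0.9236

Lower: z₀ + z₁ = -0.164 + (-1.645) = -1.809; 1 − a(z₀+z₁) = 1 − (0.048)(-1.809) = 1.0868; argument = -0.164 + (-1.809)/1.0868 = -1.8285 → -1.83.
α₁ = Φ(-1.83) = 0.0336; rank = round(400 × 0.0336) = 13; θ*₍13₎ = 4.56.
Upper: z₀ + z₂ = 1.481; 1 − a(z₀+z₂) = 0.9289; argument = 1.4303 → 1.43; α₂ = 0.9236; rank = 369; θ*₍369₎ = 8.26.

(4.56, 8.26)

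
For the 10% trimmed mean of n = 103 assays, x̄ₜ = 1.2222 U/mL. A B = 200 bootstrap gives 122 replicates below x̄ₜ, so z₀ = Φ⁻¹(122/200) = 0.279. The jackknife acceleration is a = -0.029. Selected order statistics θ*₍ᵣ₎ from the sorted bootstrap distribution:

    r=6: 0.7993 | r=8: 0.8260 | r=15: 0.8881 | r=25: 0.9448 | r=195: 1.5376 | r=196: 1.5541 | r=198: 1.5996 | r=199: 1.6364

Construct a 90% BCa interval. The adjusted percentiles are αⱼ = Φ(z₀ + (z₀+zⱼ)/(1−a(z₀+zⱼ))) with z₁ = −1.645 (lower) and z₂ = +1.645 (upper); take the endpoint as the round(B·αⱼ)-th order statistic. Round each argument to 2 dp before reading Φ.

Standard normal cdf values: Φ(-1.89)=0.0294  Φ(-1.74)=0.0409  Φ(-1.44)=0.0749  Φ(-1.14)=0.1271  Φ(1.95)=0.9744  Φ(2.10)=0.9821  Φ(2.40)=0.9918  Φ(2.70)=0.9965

Lower: z₀ + z₁ = 0.279 + (-1.645) = -1.366; 1 − a(z₀+z₁) = 1 − (-0.029)(-1.366) = 0.9604; argument = 0.279 + (-1.366)/0.9604 = -1.1433 → -1.14.
α₁ = Φ(-1.14) = 0.1271; rank = round(200 × 0.1271) = 25; θ*₍25₎ = 0.9448.
Upper: z₀ + z₂ = 1.924; 1 − a(z₀+z₂) = 1.0558; argument = 2.1013 → 2.10; α₂ = 0.9821; rank = 196; θ*₍196₎ = 1.5541.

(0.9448, 1.5541)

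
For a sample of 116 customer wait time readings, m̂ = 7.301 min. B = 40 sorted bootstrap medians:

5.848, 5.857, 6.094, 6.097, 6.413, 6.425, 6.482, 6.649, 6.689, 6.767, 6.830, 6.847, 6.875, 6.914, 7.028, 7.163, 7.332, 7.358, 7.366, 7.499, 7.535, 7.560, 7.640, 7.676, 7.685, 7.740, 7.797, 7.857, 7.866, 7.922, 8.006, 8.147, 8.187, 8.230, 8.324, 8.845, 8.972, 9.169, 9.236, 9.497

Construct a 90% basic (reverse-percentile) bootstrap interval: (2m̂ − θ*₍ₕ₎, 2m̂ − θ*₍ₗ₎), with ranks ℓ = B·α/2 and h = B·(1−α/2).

Percentile endpoints at ranks 2 and 38: θ*₍2₎ = 5.857, θ*₍38₎ = 9.169.
Basic interval reflects these around m̂:
  lower = 2 × 7.301 − 9.169 = 5.433
  upper = 2 × 7.301 − 5.857 = 8.745

(5.433, 8.745)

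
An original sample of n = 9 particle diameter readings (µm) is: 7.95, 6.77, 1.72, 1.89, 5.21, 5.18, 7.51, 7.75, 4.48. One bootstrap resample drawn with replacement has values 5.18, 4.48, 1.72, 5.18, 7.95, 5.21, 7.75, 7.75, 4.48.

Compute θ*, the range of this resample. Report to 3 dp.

θ* = 6.230

Range = 7.95 − 1.72 = 6.230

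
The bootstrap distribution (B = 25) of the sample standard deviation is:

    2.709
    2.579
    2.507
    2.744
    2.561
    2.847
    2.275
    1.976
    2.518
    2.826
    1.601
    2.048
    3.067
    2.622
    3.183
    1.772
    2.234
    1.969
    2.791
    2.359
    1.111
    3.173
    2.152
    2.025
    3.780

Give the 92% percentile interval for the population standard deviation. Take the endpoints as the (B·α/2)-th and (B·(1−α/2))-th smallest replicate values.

(1.111, 3.183)

Sorted replicates: 1.111, 1.601, 1.772, 1.969, 1.976, 2.025, 2.048, 2.152, 2.234, 2.275, 2.359, 2.507, 2.518, 2.561, 2.579, 2.622, 2.709, 2.744, 2.791, 2.826, 2.847, 3.067, 3.173, 3.183, 3.780
α = 0.08; lower rank = 25 × 0.040 = 1; upper rank = 25 × 0.960 = 24.
The 1st smallest replicate is 1.111; the 24th is 3.183.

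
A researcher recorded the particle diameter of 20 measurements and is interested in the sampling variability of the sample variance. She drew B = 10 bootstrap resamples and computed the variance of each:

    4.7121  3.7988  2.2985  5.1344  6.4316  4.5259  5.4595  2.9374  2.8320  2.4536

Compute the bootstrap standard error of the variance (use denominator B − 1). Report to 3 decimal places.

Bootstrap SE is the standard deviation of the 10 replicate variances.
Mean of replicates: (4.7121 + 3.7988 + 2.2985 + 5.1344 + 6.4316 + 4.5259 + 5.4595 + 2.9374 + 2.8320 + 2.4536) / 10 = 40.58380 / 10 = 4.05838
Sum of squared deviations: (+0.65372)² + (−0.25958)² + (−1.75988)² + (+1.07602)² + (+2.37322)² + (+0.46752)² + (+1.40112)² + (−1.12098)² + (−1.22638)² + (−1.60478)² = 17.89954
Variance = 17.89954 / 9 = 1.98884
SE* = √1.98884

SE* = 1.410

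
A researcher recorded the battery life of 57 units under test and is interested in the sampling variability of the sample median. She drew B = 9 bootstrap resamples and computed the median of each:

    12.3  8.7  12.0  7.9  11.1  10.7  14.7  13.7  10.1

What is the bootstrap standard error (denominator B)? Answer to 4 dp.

Bootstrap SE is the standard deviation of the 9 replicate medians.
Mean of replicates: (12.3 + 8.7 + 12.0 + 7.9 + 11.1 + 10.7 + 14.7 + 13.7 + 10.1) / 9 = 101.20000 / 9 = 11.24444
Sum of squared deviations: (+1.05556)² + (−2.54444)² + (+0.75556)² + (−3.34444)² + (−0.14444)² + (−0.54444)² + (+3.45556)² + (+2.45556)² + (−1.14444)² = 38.94222
Variance = 38.94222 / 9 = 4.32691
SE* = √4.32691

SE* = 2.0801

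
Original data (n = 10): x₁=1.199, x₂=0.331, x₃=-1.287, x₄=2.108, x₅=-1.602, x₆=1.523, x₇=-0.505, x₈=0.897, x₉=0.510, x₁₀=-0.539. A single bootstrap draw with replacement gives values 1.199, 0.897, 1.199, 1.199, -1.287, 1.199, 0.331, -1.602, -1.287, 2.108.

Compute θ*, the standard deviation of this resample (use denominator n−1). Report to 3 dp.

Mean = 0.3956; sum of squared deviations = 15.4224
s² = 15.4224 / 9 = 1.7136
s = √1.7136 = 1.309

θ* = 1.309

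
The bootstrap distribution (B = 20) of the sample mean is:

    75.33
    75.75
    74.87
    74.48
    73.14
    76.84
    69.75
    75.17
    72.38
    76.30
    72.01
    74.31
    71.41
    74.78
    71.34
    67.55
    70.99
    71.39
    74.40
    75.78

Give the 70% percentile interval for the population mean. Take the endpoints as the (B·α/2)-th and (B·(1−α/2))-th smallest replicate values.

Sorted replicates: 67.55, 69.75, 70.99, 71.34, 71.39, 71.41, 72.01, 72.38, 73.14, 74.31, 74.40, 74.48, 74.78, 74.87, 75.17, 75.33, 75.75, 75.78, 76.30, 76.84
α = 0.30; lower rank = 20 × 0.150 = 3; upper rank = 20 × 0.850 = 17.
The 3rd smallest replicate is 70.99; the 17th is 75.75.

(70.99, 75.75)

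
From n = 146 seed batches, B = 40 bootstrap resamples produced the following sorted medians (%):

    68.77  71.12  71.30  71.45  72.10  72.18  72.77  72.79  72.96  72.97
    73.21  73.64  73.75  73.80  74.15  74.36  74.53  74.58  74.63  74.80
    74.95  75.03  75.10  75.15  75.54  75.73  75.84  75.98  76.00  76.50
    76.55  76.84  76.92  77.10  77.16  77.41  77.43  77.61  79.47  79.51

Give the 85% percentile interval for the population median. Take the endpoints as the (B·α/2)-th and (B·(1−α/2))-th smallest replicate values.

(71.30, 77.43)

α = 0.15; lower rank = 40 × 0.075 = 3; upper rank = 40 × 0.925 = 37.
The 3rd smallest replicate is 71.30; the 37th is 77.43.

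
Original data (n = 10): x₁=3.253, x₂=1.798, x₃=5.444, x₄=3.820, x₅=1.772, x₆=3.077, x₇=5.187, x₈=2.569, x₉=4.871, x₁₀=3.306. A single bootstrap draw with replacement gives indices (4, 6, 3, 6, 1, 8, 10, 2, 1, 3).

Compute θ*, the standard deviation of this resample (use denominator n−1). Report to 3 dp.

Resample values: 3.820, 3.077, 5.444, 3.077, 3.253, 2.569, 3.306, 1.798, 3.253, 5.444.
Mean = 3.5041; sum of squared deviations = 11.9416
s² = 11.9416 / 9 = 1.3268
s = √1.3268 = 1.152

θ* = 1.152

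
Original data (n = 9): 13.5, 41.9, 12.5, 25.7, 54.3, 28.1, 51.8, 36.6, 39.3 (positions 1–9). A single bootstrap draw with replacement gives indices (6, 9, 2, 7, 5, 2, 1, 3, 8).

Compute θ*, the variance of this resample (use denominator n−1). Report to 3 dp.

Resample values: 28.1, 39.3, 41.9, 51.8, 54.3, 41.9, 13.5, 12.5, 36.6.
Mean = 35.5444; sum of squared deviations = 1784.4422
s² = 1784.4422 / 8 = 223.0553

θ* = 223.055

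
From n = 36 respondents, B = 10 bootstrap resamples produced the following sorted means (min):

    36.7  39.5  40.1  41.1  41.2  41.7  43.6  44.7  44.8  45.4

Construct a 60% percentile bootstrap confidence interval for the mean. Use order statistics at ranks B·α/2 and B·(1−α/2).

(39.5, 44.7)

α = 0.40; lower rank = 10 × 0.200 = 2; upper rank = 10 × 0.800 = 8.
The 2nd smallest replicate is 39.5; the 8th is 44.7.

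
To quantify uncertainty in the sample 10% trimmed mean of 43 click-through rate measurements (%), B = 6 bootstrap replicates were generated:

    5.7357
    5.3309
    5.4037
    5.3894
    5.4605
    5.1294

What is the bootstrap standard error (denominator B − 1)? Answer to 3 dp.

Bootstrap SE is the standard deviation of the 6 replicate 10% trimmed means.
Mean of replicates: (5.7357 + 5.3309 + 5.4037 + 5.3894 + 5.4605 + 5.1294) / 6 = 32.44960 / 6 = 5.40827
Sum of squared deviations: (+0.32743)² + (−0.07737)² + (−0.00457)² + (−0.01887)² + (+0.05223)² + (−0.27887)² = 0.19407
Variance = 0.19407 / 5 = 0.03881
SE* = √0.03881

SE* = 0.197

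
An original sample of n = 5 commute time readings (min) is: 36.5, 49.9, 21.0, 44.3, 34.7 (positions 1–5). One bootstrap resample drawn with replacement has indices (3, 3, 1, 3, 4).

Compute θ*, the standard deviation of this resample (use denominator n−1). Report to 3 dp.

θ* = 10.978

Resample values: 21.0, 21.0, 36.5, 21.0, 44.3.
Mean = 28.7600; sum of squared deviations = 482.0520
s² = 482.0520 / 4 = 120.5130
s = √120.5130 = 10.978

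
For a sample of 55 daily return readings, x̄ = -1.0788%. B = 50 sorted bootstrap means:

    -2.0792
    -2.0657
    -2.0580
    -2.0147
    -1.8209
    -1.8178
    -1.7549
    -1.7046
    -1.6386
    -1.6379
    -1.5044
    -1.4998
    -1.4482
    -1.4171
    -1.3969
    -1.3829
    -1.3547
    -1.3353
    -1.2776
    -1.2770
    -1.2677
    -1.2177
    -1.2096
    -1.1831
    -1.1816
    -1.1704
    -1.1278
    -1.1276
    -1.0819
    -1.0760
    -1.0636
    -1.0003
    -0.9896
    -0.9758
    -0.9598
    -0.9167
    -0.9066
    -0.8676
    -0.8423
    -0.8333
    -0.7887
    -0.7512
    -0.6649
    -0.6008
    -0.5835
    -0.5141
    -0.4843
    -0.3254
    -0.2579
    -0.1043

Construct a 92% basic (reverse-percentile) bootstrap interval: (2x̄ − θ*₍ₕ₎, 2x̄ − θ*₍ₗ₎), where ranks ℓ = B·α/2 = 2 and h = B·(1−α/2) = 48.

Percentile endpoints at ranks 2 and 48: θ*₍2₎ = -2.0657, θ*₍48₎ = -0.3254.
Basic interval reflects these around x̄:
  lower = 2 × -1.0788 − -0.3254 = -1.8322
  upper = 2 × -1.0788 − -2.0657 = -0.0919

(-1.8322, -0.0919)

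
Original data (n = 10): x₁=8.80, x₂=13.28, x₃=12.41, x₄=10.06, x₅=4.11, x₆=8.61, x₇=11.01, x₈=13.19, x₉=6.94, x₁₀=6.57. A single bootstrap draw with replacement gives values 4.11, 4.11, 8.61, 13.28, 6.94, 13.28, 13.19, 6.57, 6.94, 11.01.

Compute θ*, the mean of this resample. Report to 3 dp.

θ* = 8.804

Mean = (4.11 + 4.11 + 8.61 + 13.28 + 6.94 + 13.28 + 13.19 + 6.57 + 6.94 + 11.01) / 10 = 88.040 / 10 = 8.804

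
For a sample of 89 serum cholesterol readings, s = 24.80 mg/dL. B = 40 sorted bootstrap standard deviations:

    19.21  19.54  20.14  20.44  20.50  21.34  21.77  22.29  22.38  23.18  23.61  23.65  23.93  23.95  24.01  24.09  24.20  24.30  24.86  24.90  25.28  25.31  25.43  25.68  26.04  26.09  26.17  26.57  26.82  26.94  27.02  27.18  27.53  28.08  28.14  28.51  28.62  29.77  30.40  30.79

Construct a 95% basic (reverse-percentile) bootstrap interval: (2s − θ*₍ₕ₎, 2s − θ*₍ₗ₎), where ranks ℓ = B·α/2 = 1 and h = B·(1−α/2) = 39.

Percentile endpoints at ranks 1 and 39: θ*₍1₎ = 19.21, θ*₍39₎ = 30.40.
Basic interval reflects these around s:
  lower = 2 × 24.80 − 30.40 = 19.20
  upper = 2 × 24.80 − 19.21 = 30.39

(19.20, 30.39)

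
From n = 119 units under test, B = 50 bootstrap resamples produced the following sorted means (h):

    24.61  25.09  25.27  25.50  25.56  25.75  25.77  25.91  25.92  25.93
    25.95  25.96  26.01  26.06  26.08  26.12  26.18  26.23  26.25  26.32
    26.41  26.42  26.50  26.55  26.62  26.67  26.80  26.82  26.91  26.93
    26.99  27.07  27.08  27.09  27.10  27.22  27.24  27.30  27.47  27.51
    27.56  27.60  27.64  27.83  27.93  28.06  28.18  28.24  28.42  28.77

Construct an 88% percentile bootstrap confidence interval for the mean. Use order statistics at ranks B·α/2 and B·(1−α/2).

(25.27, 28.18)

α = 0.12; lower rank = 50 × 0.060 = 3; upper rank = 50 × 0.940 = 47.
The 3rd smallest replicate is 25.27; the 47th is 28.18.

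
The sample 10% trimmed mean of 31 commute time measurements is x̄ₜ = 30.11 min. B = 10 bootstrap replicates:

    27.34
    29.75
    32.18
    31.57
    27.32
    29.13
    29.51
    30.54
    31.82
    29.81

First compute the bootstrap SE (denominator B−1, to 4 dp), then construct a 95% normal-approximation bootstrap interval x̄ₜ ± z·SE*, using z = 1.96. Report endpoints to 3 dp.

Mean of replicates = 29.8970; sum of squared deviations = 26.0688; SE* = √(26.0688/9) = 1.7019
Margin = 1.96 × 1.7019 = 3.3357
Interval: 30.11 ± 3.3357

(26.774, 33.446)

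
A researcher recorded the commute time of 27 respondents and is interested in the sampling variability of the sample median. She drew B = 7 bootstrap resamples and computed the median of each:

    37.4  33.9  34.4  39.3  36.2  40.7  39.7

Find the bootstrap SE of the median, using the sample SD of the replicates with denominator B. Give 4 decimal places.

SE* = 2.4633

Bootstrap SE is the standard deviation of the 7 replicate medians.
Mean of replicates: (37.4 + 33.9 + 34.4 + 39.3 + 36.2 + 40.7 + 39.7) / 7 = 261.60000 / 7 = 37.37143
Sum of squared deviations: (+0.02857)² + (−3.47143)² + (−2.97143)² + (+1.92857)² + (−1.17143)² + (+3.32857)² + (+2.32857)² = 42.47429
Variance = 42.47429 / 7 = 6.06776
SE* = √6.06776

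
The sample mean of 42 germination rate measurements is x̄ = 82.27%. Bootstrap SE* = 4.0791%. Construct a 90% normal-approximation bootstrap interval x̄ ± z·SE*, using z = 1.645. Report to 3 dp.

Margin = 1.645 × 4.0791 = 6.7101
Interval: 82.27 ± 6.7101

(75.560, 88.980)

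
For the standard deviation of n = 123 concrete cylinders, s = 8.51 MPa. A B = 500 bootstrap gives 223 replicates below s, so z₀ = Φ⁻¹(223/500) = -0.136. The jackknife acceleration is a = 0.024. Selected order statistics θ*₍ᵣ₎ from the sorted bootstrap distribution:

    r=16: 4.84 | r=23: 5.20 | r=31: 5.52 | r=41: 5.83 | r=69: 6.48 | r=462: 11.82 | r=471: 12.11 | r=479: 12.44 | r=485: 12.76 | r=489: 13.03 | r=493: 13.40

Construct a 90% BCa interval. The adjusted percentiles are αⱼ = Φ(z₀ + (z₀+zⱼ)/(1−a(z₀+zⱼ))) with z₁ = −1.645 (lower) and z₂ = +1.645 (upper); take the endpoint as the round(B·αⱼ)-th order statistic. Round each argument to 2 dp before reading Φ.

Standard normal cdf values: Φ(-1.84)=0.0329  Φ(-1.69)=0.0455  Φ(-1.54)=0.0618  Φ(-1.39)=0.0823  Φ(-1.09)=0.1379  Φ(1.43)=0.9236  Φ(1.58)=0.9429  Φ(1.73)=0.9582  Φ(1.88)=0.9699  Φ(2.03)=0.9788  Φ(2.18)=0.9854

Lower: z₀ + z₁ = -0.136 + (-1.645) = -1.781; 1 − a(z₀+z₁) = 1 − (0.024)(-1.781) = 1.0427; argument = -0.136 + (-1.781)/1.0427 = -1.8440 → -1.84.
α₁ = Φ(-1.84) = 0.0329; rank = round(500 × 0.0329) = 16; θ*₍16₎ = 4.84.
Upper: z₀ + z₂ = 1.509; 1 − a(z₀+z₂) = 0.9638; argument = 1.4297 → 1.43; α₂ = 0.9236; rank = 462; θ*₍462₎ = 11.82.

(4.84, 11.82)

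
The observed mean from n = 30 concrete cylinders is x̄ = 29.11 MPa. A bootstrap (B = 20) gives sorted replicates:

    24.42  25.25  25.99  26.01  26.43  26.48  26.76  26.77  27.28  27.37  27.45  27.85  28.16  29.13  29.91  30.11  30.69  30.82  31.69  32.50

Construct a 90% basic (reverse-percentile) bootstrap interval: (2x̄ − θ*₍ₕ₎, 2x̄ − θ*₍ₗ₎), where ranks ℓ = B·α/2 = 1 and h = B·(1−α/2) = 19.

Percentile endpoints at ranks 1 and 19: θ*₍1₎ = 24.42, θ*₍19₎ = 31.69.
Basic interval reflects these around x̄:
  lower = 2 × 29.11 − 31.69 = 26.53
  upper = 2 × 29.11 − 24.42 = 33.80

(26.53, 33.80)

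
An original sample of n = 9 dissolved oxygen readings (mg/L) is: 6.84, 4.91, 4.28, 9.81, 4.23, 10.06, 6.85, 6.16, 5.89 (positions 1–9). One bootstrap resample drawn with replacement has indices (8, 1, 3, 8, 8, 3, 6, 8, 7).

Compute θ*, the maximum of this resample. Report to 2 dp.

θ* = 10.06

Resample values: 6.16, 6.84, 4.28, 6.16, 6.16, 4.28, 10.06, 6.16, 6.85.
Maximum = 10.06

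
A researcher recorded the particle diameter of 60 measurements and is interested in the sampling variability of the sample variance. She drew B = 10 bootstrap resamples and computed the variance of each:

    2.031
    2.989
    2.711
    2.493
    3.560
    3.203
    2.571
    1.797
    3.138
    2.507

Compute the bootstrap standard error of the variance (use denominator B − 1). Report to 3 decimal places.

Bootstrap SE is the standard deviation of the 10 replicate variances.
Mean of replicates: (2.031 + 2.989 + 2.711 + 2.493 + 3.560 + 3.203 + 2.571 + 1.797 + 3.138 + 2.507) / 10 = 27.0000 / 10 = 2.7000
Sum of squared deviations: (−0.6690)² + (+0.2890)² + (+0.0110)² + (−0.2070)² + (+0.8600)² + (+0.5030)² + (−0.1290)² + (−0.9030)² + (+0.4380)² + (−0.1930)² = 2.6278
Variance = 2.6278 / 9 = 0.2920
SE* = √0.2920

SE* = 0.540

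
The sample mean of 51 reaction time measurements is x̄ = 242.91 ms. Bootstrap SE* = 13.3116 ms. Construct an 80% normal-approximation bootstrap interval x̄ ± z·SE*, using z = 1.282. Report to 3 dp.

(225.845, 259.975)

Margin = 1.282 × 13.3116 = 17.0655
Interval: 242.91 ± 17.0655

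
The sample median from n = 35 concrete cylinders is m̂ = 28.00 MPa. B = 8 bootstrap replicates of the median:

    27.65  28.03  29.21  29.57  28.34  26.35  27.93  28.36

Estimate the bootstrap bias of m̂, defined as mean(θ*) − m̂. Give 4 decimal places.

mean(θ*) = (27.65 + 28.03 + 29.21 + 29.57 + 28.34 + 26.35 + 27.93 + 28.36) / 8 = 28.18000
bias = 28.18000 − 28.00

bias = +0.1800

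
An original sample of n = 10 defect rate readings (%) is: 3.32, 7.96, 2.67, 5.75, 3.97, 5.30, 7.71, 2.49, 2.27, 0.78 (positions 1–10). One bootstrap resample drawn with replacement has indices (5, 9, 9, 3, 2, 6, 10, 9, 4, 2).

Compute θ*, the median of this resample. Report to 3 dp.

θ* = 3.320

Resample values: 3.97, 2.27, 2.27, 2.67, 7.96, 5.30, 0.78, 2.27, 5.75, 7.96.
Sorted: 0.78, 2.27, 2.27, 2.27, 2.67, 3.97, 5.30, 5.75, 7.96, 7.96
Median = average of the two middle values = 3.320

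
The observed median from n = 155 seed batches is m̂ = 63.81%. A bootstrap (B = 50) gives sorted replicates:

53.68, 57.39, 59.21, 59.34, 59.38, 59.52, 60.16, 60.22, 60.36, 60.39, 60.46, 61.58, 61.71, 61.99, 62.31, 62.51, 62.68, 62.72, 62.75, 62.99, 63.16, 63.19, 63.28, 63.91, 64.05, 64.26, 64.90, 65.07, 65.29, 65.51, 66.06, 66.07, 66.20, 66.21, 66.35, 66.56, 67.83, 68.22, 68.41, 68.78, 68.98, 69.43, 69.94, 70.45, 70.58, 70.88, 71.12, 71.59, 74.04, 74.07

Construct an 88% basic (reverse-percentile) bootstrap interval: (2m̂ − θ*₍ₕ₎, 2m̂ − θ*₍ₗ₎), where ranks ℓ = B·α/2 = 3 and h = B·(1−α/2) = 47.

(56.50, 68.41)

Percentile endpoints at ranks 3 and 47: θ*₍3₎ = 59.21, θ*₍47₎ = 71.12.
Basic interval reflects these around m̂:
  lower = 2 × 63.81 − 71.12 = 56.50
  upper = 2 × 63.81 − 59.21 = 68.41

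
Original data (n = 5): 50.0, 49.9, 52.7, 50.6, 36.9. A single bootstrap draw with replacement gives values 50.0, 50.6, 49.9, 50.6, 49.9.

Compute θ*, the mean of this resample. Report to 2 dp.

θ* = 50.20

Mean = (50.0 + 50.6 + 49.9 + 50.6 + 49.9) / 5 = 251.00 / 5 = 50.20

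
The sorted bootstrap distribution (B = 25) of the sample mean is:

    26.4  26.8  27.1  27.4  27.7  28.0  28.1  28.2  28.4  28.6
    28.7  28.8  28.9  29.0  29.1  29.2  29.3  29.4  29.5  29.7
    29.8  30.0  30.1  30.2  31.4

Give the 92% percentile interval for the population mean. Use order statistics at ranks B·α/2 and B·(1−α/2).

α = 0.08; lower rank = 25 × 0.040 = 1; upper rank = 25 × 0.960 = 24.
The 1st smallest replicate is 26.4; the 24th is 30.2.

(26.4, 30.2)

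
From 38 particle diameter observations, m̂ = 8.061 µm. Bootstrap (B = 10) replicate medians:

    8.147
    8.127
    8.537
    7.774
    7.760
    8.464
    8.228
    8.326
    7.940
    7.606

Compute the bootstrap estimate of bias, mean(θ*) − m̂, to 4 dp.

bias = +0.0299

mean(θ*) = (8.147 + 8.127 + 8.537 + 7.774 + 7.760 + 8.464 + 8.228 + 8.326 + 7.940 + 7.606) / 10 = 8.09090
bias = 8.09090 − 8.061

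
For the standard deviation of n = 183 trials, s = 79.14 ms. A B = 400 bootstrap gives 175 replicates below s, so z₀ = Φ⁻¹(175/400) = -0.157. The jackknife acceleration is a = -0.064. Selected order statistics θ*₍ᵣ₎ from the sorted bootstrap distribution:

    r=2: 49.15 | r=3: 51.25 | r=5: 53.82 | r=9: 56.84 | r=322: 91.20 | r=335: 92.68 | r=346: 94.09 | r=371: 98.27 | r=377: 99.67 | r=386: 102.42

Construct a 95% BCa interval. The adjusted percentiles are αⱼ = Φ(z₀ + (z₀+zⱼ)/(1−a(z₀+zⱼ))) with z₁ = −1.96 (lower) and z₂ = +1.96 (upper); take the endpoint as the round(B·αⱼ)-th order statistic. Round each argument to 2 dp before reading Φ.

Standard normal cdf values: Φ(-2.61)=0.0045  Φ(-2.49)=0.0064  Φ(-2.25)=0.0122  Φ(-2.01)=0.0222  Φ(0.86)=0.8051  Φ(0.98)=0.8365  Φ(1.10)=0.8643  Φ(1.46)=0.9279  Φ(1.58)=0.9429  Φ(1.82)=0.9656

(49.15, 98.27)

Lower: z₀ + z₁ = -0.157 + (-1.960) = -2.117; 1 − a(z₀+z₁) = 1 − (-0.064)(-2.117) = 0.8645; argument = -0.157 + (-2.117)/0.8645 = -2.6058 → -2.61.
α₁ = Φ(-2.61) = 0.0045; rank = round(400 × 0.0045) = 2; θ*₍2₎ = 49.15.
Upper: z₀ + z₂ = 1.803; 1 − a(z₀+z₂) = 1.1154; argument = 1.4595 → 1.46; α₂ = 0.9279; rank = 371; θ*₍371₎ = 98.27.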